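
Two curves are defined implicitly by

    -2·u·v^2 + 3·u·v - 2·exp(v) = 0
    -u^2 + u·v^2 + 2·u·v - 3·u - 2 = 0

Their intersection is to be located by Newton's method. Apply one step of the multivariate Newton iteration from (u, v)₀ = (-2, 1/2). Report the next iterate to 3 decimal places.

(-5.132, -1.091)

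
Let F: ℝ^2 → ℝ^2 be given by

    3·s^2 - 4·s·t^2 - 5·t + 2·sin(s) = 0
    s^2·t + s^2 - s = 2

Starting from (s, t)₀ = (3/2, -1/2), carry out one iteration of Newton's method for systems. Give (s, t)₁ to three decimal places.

(0.136, 0.859)

At (3/2, -1/2): F = (9.74499, -2.375).
Jacobian J = [[6·s - 4·t^2 + 2·cos(s), -8·s·t - 5], [2·s·t + 2·s - 1, s^2]].
At the point, J = [[8.14147, 1.000], [0.500, 2.250]] (det J = 17.81832).
Solving J·Δ = −F gives Δ = (-1.364, 1.359).
Then the next iterate is (s, t)₁ = (0.136, 0.859).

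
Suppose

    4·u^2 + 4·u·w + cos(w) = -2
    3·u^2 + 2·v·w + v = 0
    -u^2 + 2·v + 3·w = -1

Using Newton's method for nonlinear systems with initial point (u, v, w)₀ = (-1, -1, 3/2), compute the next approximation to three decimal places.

(-1.899, -1.912, 1.874)

At (-1, -1, 3/2): F = (0.07074, -1.000, 2.500).
Jacobian J = [[8·u + 4·w, 0, 4·u - sin(w)], [6·u, 2·w + 1, 2·v], [-2·u, 2, 3]].
At the point, J = [[-2.000, 0.000, -4.99749], [-6.000, 4.000, -2.000], [2.000, 2.000, 3.000]] (det J = 67.94990).
Solving J·Δ = −F gives Δ = (-0.899, -0.912, 0.374).
Then the next iterate is (u, v, w)₁ = (-1.899, -1.912, 1.874).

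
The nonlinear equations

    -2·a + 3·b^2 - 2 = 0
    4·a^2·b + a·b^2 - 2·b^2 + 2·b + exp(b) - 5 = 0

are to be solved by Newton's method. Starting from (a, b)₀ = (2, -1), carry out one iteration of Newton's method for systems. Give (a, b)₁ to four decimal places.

At (2, -1): F = (-3.0000, -22.632121).
Jacobian J = [[-2, 6·b], [8·a·b + b^2, 4·a^2 + 2·a·b - 4·b + exp(b) + 2]].
At the point, J = [[-2.0000, -6.0000], [-15.0000, 18.367879]] (det J = -126.735759).
Solving J·Δ = −F gives Δ = (-1.5063, 0.0021).
Then the next iterate is (a, b)₁ = (0.4937, -0.9979).

(0.4937, -0.9979)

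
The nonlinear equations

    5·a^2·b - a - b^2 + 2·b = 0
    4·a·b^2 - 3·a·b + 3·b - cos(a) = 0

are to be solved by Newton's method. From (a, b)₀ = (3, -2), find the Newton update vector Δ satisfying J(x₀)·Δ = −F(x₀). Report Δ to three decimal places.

At (3, -2): F = (-101.000, 60.98999).
Jacobian J = [[10·a·b - 1, 5·a^2 - 2·b + 2], [4·b^2 - 3·b + sin(a), 8·a·b - 3·a + 3]].
At the point, J = [[-61.000, 51.000], [22.14112, -54.000]] (det J = 2164.80288).
Solving J·Δ = −F gives Δ = (-1.083, 0.686).

(-1.083, 0.686)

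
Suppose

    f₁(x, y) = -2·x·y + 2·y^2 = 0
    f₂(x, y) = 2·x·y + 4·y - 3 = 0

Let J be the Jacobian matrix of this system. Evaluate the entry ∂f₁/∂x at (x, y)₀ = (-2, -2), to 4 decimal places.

4.0000

∂f₁/∂x = -2·y.
At (-2, -2) this is 4.0000.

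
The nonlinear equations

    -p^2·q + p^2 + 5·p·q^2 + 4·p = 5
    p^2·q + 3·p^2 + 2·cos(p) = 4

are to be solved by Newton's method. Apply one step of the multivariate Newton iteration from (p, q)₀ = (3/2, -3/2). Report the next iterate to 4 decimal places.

(1.1386, -0.8827)

At (3/2, -3/2): F = (23.5000, -0.483526).
Jacobian J = [[-2·p·q + 2·p + 5·q^2 + 4, -p^2 + 10·p·q], [2·p·q + 6·p - 2·sin(p), p^2]].
At the point, J = [[22.7500, -24.7500], [2.505010, 2.2500]] (det J = 113.186498).
Solving J·Δ = −F gives Δ = (-0.3614, 0.6173).
Then the next iterate is (p, q)₁ = (1.1386, -0.8827).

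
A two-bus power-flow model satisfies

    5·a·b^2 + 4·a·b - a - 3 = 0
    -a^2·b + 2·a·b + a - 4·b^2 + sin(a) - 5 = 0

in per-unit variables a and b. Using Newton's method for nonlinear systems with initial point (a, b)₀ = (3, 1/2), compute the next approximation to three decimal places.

(0.592, 0.562)

At (3, 1/2): F = (3.750, -4.35888).
Jacobian J = [[5·b^2 + 4·b - 1, 10·a·b + 4·a], [-2·a·b + 2·b + cos(a) + 1, -a^2 + 2·a - 8·b]].
At the point, J = [[2.250, 27.000], [-1.98999, -7.000]] (det J = 37.97980).
Solving J·Δ = −F gives Δ = (-2.408, 0.062).
Then the next iterate is (a, b)₁ = (0.592, 0.562).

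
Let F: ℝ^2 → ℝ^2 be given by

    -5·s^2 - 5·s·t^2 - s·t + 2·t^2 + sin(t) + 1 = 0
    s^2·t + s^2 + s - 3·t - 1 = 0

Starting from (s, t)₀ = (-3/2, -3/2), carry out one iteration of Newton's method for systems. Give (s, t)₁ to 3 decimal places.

At (-3/2, -3/2): F = (7.87751, 0.875).
Jacobian J = [[-10·s - 5·t^2 - t, -10·s·t - s + 4·t + cos(t)], [2·s·t + 2·s + 1, s^2 - 3]].
At the point, J = [[5.250, -26.92926], [2.500, -0.750]] (det J = 63.38566).
Solving J·Δ = −F gives Δ = (-0.279, 0.238).
Then the next iterate is (s, t)₁ = (-1.779, -1.262).

(-1.779, -1.262)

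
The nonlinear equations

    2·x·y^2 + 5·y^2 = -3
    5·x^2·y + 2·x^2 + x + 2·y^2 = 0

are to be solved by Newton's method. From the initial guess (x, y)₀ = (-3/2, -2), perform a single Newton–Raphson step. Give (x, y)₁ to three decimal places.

(-1.251, -0.376)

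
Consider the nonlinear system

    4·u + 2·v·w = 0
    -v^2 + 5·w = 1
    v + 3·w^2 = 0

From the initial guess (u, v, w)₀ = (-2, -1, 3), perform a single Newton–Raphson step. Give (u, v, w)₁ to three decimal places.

(5.903, -4.355, 1.742)

At (-2, -1, 3): F = (-14.000, 13.000, 26.000).
Jacobian J = [[4, 2·w, 2·v], [0, -2·v, 5], [0, 1, 6·w]].
At the point, J = [[4.000, 6.000, -2.000], [0.000, 2.000, 5.000], [0.000, 1.000, 18.000]] (det J = 124.000).
Solving J·Δ = −F gives Δ = (7.903, -3.355, -1.258).
Then the next iterate is (u, v, w)₁ = (5.903, -4.355, 1.742).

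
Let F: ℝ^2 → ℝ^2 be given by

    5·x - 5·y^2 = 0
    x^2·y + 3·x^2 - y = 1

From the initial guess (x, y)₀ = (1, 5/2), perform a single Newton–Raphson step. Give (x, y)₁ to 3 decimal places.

(0.818, 1.414)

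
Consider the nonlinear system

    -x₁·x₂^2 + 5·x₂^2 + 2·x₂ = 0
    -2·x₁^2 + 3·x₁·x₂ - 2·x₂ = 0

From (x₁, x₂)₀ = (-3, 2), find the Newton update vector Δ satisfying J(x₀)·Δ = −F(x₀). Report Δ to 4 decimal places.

At (-3, 2): F = (36.0000, -40.0000).
Jacobian J = [[-x₂^2, -2·x₁·x₂ + 10·x₂ + 2], [-4·x₁ + 3·x₂, 3·x₁ - 2]].
At the point, J = [[-4.0000, 34.0000], [18.0000, -11.0000]] (det J = -568.0000).
Solving J·Δ = −F gives Δ = (1.6972, -0.8592).

(1.6972, -0.8592)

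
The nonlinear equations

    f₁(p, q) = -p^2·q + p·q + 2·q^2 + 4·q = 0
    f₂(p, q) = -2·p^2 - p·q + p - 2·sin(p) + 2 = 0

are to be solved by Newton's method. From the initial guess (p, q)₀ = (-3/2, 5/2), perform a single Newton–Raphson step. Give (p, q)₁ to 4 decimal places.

At (-3/2, 5/2): F = (13.1250, 1.744990).
Jacobian J = [[-2·p·q + q, -p^2 + p + 4·q + 4], [-4·p - q - 2·cos(p) + 1, -p]].
At the point, J = [[10.0000, 10.2500], [4.358526, 1.5000]] (det J = -29.674887).
Solving J·Δ = −F gives Δ = (0.0607, -1.3397).
Then the next iterate is (p, q)₁ = (-1.4393, 1.1603).

(-1.4393, 1.1603)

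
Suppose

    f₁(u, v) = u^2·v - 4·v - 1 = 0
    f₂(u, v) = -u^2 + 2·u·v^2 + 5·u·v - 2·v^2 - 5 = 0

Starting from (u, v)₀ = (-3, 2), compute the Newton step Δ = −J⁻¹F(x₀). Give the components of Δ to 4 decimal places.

(0.0968, -1.5676)

At (-3, 2): F = (9.0000, -76.0000).
Jacobian J = [[2·u·v, u^2 - 4], [-2·u + 2·v^2 + 5·v, 4·u·v + 5·u - 4·v]].
At the point, J = [[-12.0000, 5.0000], [24.0000, -47.0000]] (det J = 444.0000).
Solving J·Δ = −F gives Δ = (0.0968, -1.5676).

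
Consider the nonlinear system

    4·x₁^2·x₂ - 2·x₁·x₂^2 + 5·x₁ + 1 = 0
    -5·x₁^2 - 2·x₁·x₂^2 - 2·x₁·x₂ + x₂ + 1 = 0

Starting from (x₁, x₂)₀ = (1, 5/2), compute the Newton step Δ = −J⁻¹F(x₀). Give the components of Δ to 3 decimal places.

(-0.504, -0.467)

At (1, 5/2): F = (3.500, -19.000).
Jacobian J = [[8·x₁·x₂ - 2·x₂^2 + 5, 4·x₁^2 - 4·x₁·x₂], [-10·x₁ - 2·x₂^2 - 2·x₂, -4·x₁·x₂ - 2·x₁ + 1]].
At the point, J = [[12.500, -6.000], [-27.500, -11.000]] (det J = -302.500).
Solving J·Δ = −F gives Δ = (-0.504, -0.467).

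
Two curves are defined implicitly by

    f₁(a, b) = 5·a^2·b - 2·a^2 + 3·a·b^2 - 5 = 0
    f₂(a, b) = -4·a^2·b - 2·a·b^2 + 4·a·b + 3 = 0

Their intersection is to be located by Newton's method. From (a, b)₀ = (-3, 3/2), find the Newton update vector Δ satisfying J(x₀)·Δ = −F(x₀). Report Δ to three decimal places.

At (-3, 3/2): F = (24.250, -55.500).
Jacobian J = [[10·a·b - 4·a + 3·b^2, 5·a^2 + 6·a·b], [-8·a·b - 2·b^2 + 4·b, -4·a^2 - 4·a·b + 4·a]].
At the point, J = [[-26.250, 18.000], [37.500, -30.000]] (det J = 112.500).
Solving J·Δ = −F gives Δ = (-2.413, -4.867).

(-2.413, -4.867)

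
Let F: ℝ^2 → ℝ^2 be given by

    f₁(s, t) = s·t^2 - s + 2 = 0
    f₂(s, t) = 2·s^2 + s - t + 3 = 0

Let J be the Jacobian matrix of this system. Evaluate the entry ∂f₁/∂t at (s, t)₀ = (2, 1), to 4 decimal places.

4.0000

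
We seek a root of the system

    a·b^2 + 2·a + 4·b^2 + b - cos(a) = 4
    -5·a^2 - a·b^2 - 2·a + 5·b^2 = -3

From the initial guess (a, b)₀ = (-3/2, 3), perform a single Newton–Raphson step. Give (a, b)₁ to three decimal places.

(-1.091, 1.593)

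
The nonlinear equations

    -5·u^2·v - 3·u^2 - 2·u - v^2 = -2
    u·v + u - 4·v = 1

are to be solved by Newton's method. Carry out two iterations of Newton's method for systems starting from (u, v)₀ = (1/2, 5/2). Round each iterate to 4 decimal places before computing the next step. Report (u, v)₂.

(0.6697, -0.1111)

At (1/2, 5/2): F = (-9.1250, -9.2500).
Jacobian J = [[-10·u·v - 6·u - 2, -5·u^2 - 2·v], [v + 1, u - 4]].
At the point, J = [[-17.5000, -6.2500], [3.5000, -3.5000]] (det J = 83.1250).
Solving J·Δ = −F gives Δ = (0.3113, -2.3316).
Then the next iterate is (u, v)₁ = (0.8113, 0.1684).
Round to (0.8113, 0.1684) and repeat: F = (-2.179793, -0.725677), J = [[-8.234029, -3.627838], [1.1684, -3.1887]].
Δ = (-0.1416, -0.2795), so (u, v)₂ = (0.6697, -0.1111).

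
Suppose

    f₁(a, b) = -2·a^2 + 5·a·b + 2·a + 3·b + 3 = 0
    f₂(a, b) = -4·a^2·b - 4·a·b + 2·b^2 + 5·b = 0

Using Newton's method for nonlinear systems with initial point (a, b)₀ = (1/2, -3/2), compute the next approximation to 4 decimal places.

At (1/2, -3/2): F = (-4.7500, 1.5000).
Jacobian J = [[-4·a + 5·b + 2, 5·a + 3], [-8·a·b - 4·b, -4·a^2 - 4·a + 4·b + 5]].
At the point, J = [[-7.5000, 5.5000], [12.0000, -4.0000]] (det J = -36.0000).
Solving J·Δ = −F gives Δ = (0.2986, 1.2708).
Then the next iterate is (a, b)₁ = (0.7986, -0.2292).

(0.7986, -0.2292)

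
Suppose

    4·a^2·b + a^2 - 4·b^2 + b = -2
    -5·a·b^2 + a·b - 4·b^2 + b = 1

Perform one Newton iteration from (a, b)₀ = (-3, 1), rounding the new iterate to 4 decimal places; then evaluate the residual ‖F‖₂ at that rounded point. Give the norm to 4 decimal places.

At (-3, 1): F = (44.0000, 8.0000).
Jacobian J = [[8·a·b + 2·a, 4·a^2 - 8·b + 1], [-5·b^2 + b, -10·a·b + a - 8·b + 1]].
At the point, J = [[-30.0000, 29.0000], [-4.0000, 20.0000]] (det J = -484.0000).
Solving J·Δ = −F gives Δ = (1.3388, -0.1322).
Then the next iterate is (a, b)₁ = (-1.6612, 0.8678).
Re-evaluating at (-1.6612, 0.8678): F = (12.194151, 1.668960), so ‖F‖₂ = 12.3078.

12.3078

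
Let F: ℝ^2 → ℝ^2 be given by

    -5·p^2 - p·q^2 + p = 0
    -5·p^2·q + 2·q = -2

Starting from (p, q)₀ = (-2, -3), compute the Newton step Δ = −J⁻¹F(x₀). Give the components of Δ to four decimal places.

At (-2, -3): F = (-4.0000, 56.0000).
Jacobian J = [[-10·p - q^2 + 1, -2·p·q], [-10·p·q, -5·p^2 + 2]].
At the point, J = [[12.0000, -12.0000], [-60.0000, -18.0000]] (det J = -936.0000).
Solving J·Δ = −F gives Δ = (0.7949, 0.4615).

(0.7949, 0.4615)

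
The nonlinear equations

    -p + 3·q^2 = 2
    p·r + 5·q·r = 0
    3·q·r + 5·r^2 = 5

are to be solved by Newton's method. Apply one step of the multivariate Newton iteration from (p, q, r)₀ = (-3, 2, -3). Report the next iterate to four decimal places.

(-1.9907, 1.0008, -1.7086)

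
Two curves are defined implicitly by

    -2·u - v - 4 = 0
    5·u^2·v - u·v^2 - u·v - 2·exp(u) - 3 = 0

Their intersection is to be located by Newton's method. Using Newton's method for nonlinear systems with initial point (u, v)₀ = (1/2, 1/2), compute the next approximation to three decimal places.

At (1/2, 1/2): F = (-5.500, -6.04744).
Jacobian J = [[-2, -1], [10·u·v - v^2 - v - 2·exp(u), 5·u^2 - 2·u·v - u]].
At the point, J = [[-2.000, -1.000], [-1.54744, 0.250]] (det J = -2.04744).
Solving J·Δ = −F gives Δ = (-3.625, 1.750).
Then the next iterate is (u, v)₁ = (-3.125, 2.250).

(-3.125, 2.250)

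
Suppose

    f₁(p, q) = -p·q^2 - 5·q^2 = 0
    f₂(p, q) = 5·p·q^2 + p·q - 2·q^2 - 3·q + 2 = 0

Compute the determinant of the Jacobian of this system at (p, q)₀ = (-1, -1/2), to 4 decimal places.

-3.7500

J = [[-q^2, -2·p·q - 10·q], [5·q^2 + q, 10·p·q + p - 4·q - 3]].
At the point, J = [[-0.2500, 4.0000], [0.7500, 3.0000]].
det J = -3.7500.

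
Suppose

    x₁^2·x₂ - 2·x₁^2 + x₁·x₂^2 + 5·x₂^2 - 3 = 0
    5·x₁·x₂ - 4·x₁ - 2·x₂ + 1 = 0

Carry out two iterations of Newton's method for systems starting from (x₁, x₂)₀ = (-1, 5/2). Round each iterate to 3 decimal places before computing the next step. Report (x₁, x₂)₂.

(-0.163, 0.863)

At (-1, 5/2): F = (22.500, -12.500).
Jacobian J = [[2·x₁·x₂ - 4·x₁ + x₂^2, x₁^2 + 2·x₁·x₂ + 10·x₂], [5·x₂ - 4, 5·x₁ - 2]].
At the point, J = [[5.250, 21.000], [8.500, -7.000]] (det J = -215.250).
Solving J·Δ = −F gives Δ = (0.488, -1.193).
Then the next iterate is (x₁, x₂)₁ = (-0.512, 1.307).
Round to (-0.512, 1.307) and repeat: F = (4.48496, -2.91192), J = [[2.41788, 11.99378], [2.535, -4.560]].
Δ = (0.349, -0.444), so (x₁, x₂)₂ = (-0.163, 0.863).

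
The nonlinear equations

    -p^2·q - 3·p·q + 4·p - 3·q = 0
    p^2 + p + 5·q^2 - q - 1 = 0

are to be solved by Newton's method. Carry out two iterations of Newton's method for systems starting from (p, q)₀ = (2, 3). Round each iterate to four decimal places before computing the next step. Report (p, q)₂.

At (2, 3): F = (-31.0000, 47.0000).
Jacobian J = [[-2·p·q - 3·q + 4, -p^2 - 3·p - 3], [2·p + 1, 10·q - 1]].
At the point, J = [[-17.0000, -13.0000], [5.0000, 29.0000]] (det J = -428.0000).
Solving J·Δ = −F gives Δ = (-0.6729, -1.5047).
Then the next iterate is (p, q)₁ = (1.3271, 1.4953).
Round to (1.3271, 1.4953) and repeat: F = (-7.764252, 11.772605), J = [[-4.454725, -8.742494], [3.6542, 13.9530]].
Δ = (-0.1792, -0.7968), so (p, q)₂ = (1.1479, 0.6985).

(1.1479, 0.6985)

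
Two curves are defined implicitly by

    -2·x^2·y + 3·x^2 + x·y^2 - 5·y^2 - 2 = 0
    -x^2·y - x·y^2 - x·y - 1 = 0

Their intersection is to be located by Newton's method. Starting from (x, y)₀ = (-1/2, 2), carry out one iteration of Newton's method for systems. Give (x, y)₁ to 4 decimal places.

(-0.7643, 0.8635)

At (-1/2, 2): F = (-24.2500, 1.5000).
Jacobian J = [[-4·x·y + 6·x + y^2, -2·x^2 + 2·x·y - 10·y], [-2·x·y - y^2 - y, -x^2 - 2·x·y - x]].
At the point, J = [[5.0000, -22.5000], [-4.0000, 2.2500]] (det J = -78.7500).
Solving J·Δ = −F gives Δ = (-0.2643, -1.1365).
Then the next iterate is (x, y)₁ = (-0.7643, 0.8635).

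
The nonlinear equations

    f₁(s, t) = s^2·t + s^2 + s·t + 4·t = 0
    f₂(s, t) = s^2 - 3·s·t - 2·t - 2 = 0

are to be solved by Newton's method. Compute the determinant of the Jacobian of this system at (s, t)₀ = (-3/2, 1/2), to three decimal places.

J = [[2·s·t + 2·s + t, s^2 + s + 4], [2·s - 3·t, -3·s - 2]].
At the point, J = [[-4.000, 4.750], [-4.500, 2.500]].
det J = 11.375.

11.375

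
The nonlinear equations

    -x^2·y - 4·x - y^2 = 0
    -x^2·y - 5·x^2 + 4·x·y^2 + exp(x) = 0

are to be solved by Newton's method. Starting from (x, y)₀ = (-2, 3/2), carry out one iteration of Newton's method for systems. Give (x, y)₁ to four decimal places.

(-0.4203, 1.9156)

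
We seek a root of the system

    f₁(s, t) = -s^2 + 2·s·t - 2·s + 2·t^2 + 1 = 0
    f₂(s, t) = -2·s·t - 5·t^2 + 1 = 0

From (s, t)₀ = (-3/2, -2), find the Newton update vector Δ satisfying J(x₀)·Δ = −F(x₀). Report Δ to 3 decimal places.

(3.490, 0.480)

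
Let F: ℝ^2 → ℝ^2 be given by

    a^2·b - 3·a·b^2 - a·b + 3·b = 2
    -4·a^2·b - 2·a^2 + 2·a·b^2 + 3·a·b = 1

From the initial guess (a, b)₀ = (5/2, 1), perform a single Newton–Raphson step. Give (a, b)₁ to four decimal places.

At (5/2, 1): F = (-2.7500, -26.0000).
Jacobian J = [[2·a·b - 3·b^2 - b, a^2 - 6·a·b - a + 3], [-8·a·b - 4·a + 2·b^2 + 3·b, -4·a^2 + 4·a·b + 3·a]].
At the point, J = [[1.0000, -8.2500], [-25.0000, -7.5000]] (det J = -213.7500).
Solving J·Δ = −F gives Δ = (-0.9070, -0.4433).
Then the next iterate is (a, b)₁ = (1.5930, 0.5567).

(1.5930, 0.5567)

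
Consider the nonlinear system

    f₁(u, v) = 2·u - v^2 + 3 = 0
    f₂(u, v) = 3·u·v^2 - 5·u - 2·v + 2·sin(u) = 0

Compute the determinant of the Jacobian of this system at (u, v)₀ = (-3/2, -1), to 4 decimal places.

17.7171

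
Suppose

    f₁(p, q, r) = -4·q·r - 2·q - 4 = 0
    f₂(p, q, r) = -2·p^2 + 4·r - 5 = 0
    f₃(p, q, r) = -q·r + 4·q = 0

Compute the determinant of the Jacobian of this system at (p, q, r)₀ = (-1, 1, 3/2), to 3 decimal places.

-72.000

J = [[0, -4·r - 2, -4·q], [-4·p, 0, 4], [0, -r + 4, -q]].
At the point, J = [[0.000, -8.000, -4.000], [4.000, 0.000, 4.000], [0.000, 2.500, -1.000]].
det J = -72.000.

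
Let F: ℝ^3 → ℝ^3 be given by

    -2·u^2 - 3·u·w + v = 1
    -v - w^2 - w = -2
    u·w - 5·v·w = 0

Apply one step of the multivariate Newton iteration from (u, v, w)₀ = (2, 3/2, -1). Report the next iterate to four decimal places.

(18.2000, -14.4000, -17.4000)

At (2, 3/2, -1): F = (-1.5000, 0.5000, 5.5000).
Jacobian J = [[-4·u - 3·w, 1, -3·u], [0, -1, -2·w - 1], [w, -5·w, u - 5·v]].
At the point, J = [[-5.0000, 1.0000, -6.0000], [0.0000, -1.0000, 1.0000], [-1.0000, 5.0000, -5.5000]] (det J = 2.5000).
Solving J·Δ = −F gives Δ = (16.2000, -15.9000, -16.4000).
Then the next iterate is (u, v, w)₁ = (18.2000, -14.4000, -17.4000).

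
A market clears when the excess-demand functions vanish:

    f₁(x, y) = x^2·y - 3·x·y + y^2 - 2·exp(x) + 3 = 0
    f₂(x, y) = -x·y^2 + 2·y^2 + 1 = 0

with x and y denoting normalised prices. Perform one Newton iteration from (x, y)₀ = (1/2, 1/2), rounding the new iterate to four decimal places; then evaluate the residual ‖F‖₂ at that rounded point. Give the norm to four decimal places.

1.4591

At (1/2, 1/2): F = (-0.672443, 1.3750).
Jacobian J = [[2·x·y - 3·y - 2·exp(x), x^2 - 3·x + 2·y], [-y^2, -2·x·y + 4·y]].
At the point, J = [[-4.297443, -0.2500], [-0.2500, 1.5000]] (det J = -6.508664).
Solving J·Δ = −F gives Δ = (-0.1022, -0.9337).
Then the next iterate is (x, y)₁ = (0.3978, -0.4337).
Re-evaluating at (0.3978, -0.4337): F = (0.659950, 1.301367), so ‖F‖₂ = 1.4591.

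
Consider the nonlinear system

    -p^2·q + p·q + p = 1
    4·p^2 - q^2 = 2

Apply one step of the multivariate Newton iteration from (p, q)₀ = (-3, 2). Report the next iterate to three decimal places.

(-1.644, 1.362)

At (-3, 2): F = (-28.000, 30.000).
Jacobian J = [[-2·p·q + q + 1, -p^2 + p], [8·p, -2·q]].
At the point, J = [[15.000, -12.000], [-24.000, -4.000]] (det J = -348.000).
Solving J·Δ = −F gives Δ = (1.356, -0.638).
Then the next iterate is (p, q)₁ = (-1.644, 1.362).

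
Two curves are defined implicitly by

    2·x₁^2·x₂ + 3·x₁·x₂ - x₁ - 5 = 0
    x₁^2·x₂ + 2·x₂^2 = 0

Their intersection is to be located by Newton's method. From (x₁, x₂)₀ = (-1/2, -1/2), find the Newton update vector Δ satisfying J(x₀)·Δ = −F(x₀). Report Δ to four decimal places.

(-2.3600, -0.4600)

At (-1/2, -1/2): F = (-4.0000, 0.3750).
Jacobian J = [[4·x₁·x₂ + 3·x₂ - 1, 2·x₁^2 + 3·x₁], [2·x₁·x₂, x₁^2 + 4·x₂]].
At the point, J = [[-1.5000, -1.0000], [0.5000, -1.7500]] (det J = 3.1250).
Solving J·Δ = −F gives Δ = (-2.3600, -0.4600).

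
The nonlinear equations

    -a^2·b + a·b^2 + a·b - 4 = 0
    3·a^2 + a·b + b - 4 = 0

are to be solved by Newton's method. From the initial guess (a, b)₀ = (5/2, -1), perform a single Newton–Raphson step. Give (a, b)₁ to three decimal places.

At (5/2, -1): F = (2.250, 11.250).
Jacobian J = [[-2·a·b + b^2 + b, -a^2 + 2·a·b + a], [6·a + b, a + 1]].
At the point, J = [[5.000, -8.750], [14.000, 3.500]] (det J = 140.000).
Solving J·Δ = −F gives Δ = (-0.759, -0.177).
Then the next iterate is (a, b)₁ = (1.741, -1.177).

(1.741, -1.177)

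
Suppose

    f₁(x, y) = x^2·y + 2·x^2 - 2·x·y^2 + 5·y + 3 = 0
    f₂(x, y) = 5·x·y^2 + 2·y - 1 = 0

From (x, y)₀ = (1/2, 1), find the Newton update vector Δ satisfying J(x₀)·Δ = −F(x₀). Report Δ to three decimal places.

(4.635, -3.811)

At (1/2, 1): F = (7.750, 3.500).
Jacobian J = [[2·x·y + 4·x - 2·y^2, x^2 - 4·x·y + 5], [5·y^2, 10·x·y + 2]].
At the point, J = [[1.000, 3.250], [5.000, 7.000]] (det J = -9.250).
Solving J·Δ = −F gives Δ = (4.635, -3.811).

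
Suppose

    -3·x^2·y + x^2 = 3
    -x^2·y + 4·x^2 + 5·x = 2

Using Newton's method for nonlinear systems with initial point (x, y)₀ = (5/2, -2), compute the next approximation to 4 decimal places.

(1.0250, -2.5800)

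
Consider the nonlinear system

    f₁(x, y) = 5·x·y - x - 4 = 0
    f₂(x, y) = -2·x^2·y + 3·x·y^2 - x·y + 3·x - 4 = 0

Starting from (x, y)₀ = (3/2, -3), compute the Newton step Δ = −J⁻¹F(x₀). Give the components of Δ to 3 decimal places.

At (3/2, -3): F = (-28.000, 59.000).
Jacobian J = [[5·y - 1, 5·x], [-4·x·y + 3·y^2 - y + 3, -2·x^2 + 6·x·y - x]].
At the point, J = [[-16.000, 7.500], [51.000, -33.000]] (det J = 145.500).
Solving J·Δ = −F gives Δ = (-3.309, -3.326).

(-3.309, -3.326)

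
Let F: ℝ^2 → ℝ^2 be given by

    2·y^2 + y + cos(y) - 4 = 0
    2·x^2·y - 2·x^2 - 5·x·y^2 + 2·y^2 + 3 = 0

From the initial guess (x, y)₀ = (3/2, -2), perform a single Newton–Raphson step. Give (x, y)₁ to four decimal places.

(0.8261, -1.7400)

At (3/2, -2): F = (1.583853, -32.5000).
Jacobian J = [[0, 4·y - sin(y) + 1], [4·x·y - 4·x - 5·y^2, 2·x^2 - 10·x·y + 4·y]].
At the point, J = [[0.0000, -6.090703], [-38.0000, 26.5000]] (det J = -231.446698).
Solving J·Δ = −F gives Δ = (-0.6739, 0.2600).
Then the next iterate is (x, y)₁ = (0.8261, -1.7400).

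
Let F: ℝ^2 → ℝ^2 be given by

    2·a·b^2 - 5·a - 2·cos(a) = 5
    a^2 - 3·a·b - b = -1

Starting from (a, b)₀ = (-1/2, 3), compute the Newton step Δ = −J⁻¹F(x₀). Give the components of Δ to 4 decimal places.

At (-1/2, 3): F = (-13.255165, 2.7500).
Jacobian J = [[2·b^2 + 2·sin(a) - 5, 4·a·b], [2·a - 3·b, -3·a - 1]].
At the point, J = [[12.041149, -6.0000], [-10.0000, 0.5000]] (det J = -53.979426).
Solving J·Δ = −F gives Δ = (0.1829, -1.8422).

(0.1829, -1.8422)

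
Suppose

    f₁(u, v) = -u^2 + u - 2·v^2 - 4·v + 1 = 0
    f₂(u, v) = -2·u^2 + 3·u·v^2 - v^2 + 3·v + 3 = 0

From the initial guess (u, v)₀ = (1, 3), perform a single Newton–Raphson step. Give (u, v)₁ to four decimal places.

(0.9632, 1.1898)

At (1, 3): F = (-29.0000, 28.0000).
Jacobian J = [[-2·u + 1, -4·v - 4], [-4·u + 3·v^2, 6·u·v - 2·v + 3]].
At the point, J = [[-1.0000, -16.0000], [23.0000, 15.0000]] (det J = 353.0000).
Solving J·Δ = −F gives Δ = (-0.0368, -1.8102).
Then the next iterate is (u, v)₁ = (0.9632, 1.1898).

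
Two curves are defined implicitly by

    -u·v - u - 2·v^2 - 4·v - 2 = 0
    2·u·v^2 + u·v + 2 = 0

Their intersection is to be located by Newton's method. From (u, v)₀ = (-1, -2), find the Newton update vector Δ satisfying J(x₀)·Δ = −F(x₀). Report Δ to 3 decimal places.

(-0.043, 0.609)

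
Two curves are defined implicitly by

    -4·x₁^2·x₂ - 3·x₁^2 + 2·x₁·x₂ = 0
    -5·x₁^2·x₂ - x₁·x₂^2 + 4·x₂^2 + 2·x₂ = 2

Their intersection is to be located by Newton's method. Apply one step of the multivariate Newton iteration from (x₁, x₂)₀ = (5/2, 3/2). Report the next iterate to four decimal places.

(1.0417, 2.1250)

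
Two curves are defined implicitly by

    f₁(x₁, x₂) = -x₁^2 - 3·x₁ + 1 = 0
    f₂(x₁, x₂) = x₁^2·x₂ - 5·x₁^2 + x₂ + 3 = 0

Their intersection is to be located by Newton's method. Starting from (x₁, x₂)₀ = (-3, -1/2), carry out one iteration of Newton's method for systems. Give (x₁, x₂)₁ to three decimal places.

At (-3, -1/2): F = (1.000, -47.000).
Jacobian J = [[-2·x₁ - 3, 0], [2·x₁·x₂ - 10·x₁, x₁^2 + 1]].
At the point, J = [[3.000, 0.000], [33.000, 10.000]] (det J = 30.000).
Solving J·Δ = −F gives Δ = (-0.333, 5.800).
Then the next iterate is (x₁, x₂)₁ = (-3.333, 5.300).

(-3.333, 5.300)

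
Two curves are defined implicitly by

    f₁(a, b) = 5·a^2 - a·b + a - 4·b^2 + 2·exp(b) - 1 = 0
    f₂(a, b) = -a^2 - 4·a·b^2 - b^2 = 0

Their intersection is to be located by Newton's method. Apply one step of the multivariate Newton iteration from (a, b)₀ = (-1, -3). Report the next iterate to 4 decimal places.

(-0.9934, -1.5681)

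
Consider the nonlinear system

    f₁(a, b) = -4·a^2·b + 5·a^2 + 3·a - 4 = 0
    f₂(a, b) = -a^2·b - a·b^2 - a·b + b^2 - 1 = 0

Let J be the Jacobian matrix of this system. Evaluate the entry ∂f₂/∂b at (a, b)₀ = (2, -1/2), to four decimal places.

-5.0000

∂f₂/∂b = -a^2 - 2·a·b - a + 2·b.
At (2, -1/2) this is -5.0000.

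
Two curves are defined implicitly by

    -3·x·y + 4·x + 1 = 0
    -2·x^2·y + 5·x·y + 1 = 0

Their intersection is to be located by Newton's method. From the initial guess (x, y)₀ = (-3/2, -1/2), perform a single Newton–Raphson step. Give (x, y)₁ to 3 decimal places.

At (-3/2, -1/2): F = (-7.250, 7.000).
Jacobian J = [[-3·y + 4, -3·x], [-4·x·y + 5·y, -2·x^2 + 5·x]].
At the point, J = [[5.500, 4.500], [-5.500, -12.000]] (det J = -41.250).
Solving J·Δ = −F gives Δ = (1.345, -0.033).
Then the next iterate is (x, y)₁ = (-0.155, -0.533).

(-0.155, -0.533)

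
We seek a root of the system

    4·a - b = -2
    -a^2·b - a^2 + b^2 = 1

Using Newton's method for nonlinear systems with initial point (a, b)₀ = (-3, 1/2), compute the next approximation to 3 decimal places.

At (-3, 1/2): F = (-10.500, -14.250).
Jacobian J = [[4, -1], [-2·a·b - 2·a, -a^2 + 2·b]].
At the point, J = [[4.000, -1.000], [9.000, -8.000]] (det J = -23.000).
Solving J·Δ = −F gives Δ = (3.033, 1.630).
Then the next iterate is (a, b)₁ = (0.033, 2.130).

(0.033, 2.130)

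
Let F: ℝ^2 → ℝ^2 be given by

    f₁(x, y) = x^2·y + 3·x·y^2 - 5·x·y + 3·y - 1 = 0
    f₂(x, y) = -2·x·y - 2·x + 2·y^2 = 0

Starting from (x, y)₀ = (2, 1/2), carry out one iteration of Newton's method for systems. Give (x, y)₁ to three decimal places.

(-0.176, 1.015)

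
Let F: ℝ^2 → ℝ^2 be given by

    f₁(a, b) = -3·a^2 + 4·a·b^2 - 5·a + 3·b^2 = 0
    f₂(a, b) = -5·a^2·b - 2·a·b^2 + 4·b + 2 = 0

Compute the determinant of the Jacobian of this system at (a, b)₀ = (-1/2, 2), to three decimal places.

J = [[-6·a + 4·b^2 - 5, 8·a·b + 6·b], [-10·a·b - 2·b^2, -5·a^2 - 4·a·b + 4]].
At the point, J = [[14.000, 4.000], [2.000, 6.750]].
det J = 86.500.

86.500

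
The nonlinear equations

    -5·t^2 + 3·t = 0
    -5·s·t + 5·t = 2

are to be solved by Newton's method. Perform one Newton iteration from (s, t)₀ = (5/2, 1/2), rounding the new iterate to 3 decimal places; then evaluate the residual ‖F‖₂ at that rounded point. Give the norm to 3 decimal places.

1.674

At (5/2, 1/2): F = (0.250, -5.750).
Jacobian J = [[0, -10·t + 3], [-5·t, -5·s + 5]].
At the point, J = [[0.000, -2.000], [-2.500, -7.500]] (det J = -5.000).
Solving J·Δ = −F gives Δ = (-2.675, 0.125).
Then the next iterate is (s, t)₁ = (-0.175, 0.625).
Re-evaluating at (-0.175, 0.625): F = (-0.07812, 1.67188), so ‖F‖₂ = 1.674.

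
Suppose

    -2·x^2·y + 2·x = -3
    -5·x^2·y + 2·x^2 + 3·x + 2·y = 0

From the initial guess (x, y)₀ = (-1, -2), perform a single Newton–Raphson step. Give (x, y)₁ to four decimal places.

(-1.2083, 1.1250)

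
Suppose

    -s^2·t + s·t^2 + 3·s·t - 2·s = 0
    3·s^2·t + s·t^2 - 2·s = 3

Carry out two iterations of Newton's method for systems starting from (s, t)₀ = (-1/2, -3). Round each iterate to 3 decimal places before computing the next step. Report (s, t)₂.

At (-1/2, -3): F = (1.750, -8.750).
Jacobian J = [[-2·s·t + t^2 + 3·t - 2, -s^2 + 2·s·t + 3·s], [6·s·t + t^2 - 2, 3·s^2 + 2·s·t]].
At the point, J = [[-5.000, 1.250], [16.000, 3.750]] (det J = -38.750).
Solving J·Δ = −F gives Δ = (0.452, 0.406).
Then the next iterate is (s, t)₁ = (-0.048, -2.594).
Round to (-0.048, -2.594) and repeat: F = (0.15253, -3.24491), J = [[-3.30219, 0.10272], [5.47591, 0.25594]].
Δ = (0.265, 7.019), so (s, t)₂ = (0.217, 4.425).

(0.217, 4.425)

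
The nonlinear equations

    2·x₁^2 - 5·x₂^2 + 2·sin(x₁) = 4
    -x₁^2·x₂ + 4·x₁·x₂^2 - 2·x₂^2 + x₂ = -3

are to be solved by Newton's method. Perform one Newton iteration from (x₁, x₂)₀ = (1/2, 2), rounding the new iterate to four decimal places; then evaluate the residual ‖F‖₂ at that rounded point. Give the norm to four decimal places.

7.4653

At (1/2, 2): F = (-22.541149, 4.5000).
Jacobian J = [[4·x₁ + 2·cos(x₁), -10·x₂], [-2·x₁·x₂ + 4·x₂^2, -x₁^2 + 8·x₁·x₂ - 4·x₂ + 1]].
At the point, J = [[3.755165, -20.0000], [14.0000, 0.7500]] (det J = 282.816374).
Solving J·Δ = −F gives Δ = (-0.2585, -1.1756).
Then the next iterate is (x₁, x₂)₁ = (0.2415, 0.8244).
Re-evaluating at (0.2415, 0.8244): F = (-6.803214, 3.073576), so ‖F‖₂ = 7.4653.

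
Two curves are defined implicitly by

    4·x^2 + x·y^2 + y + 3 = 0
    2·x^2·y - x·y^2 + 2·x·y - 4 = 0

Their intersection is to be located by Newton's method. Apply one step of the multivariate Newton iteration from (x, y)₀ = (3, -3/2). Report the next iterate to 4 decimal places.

At (3, -3/2): F = (44.2500, -46.7500).
Jacobian J = [[8·x + y^2, 2·x·y + 1], [4·x·y - y^2 + 2·y, 2·x^2 - 2·x·y + 2·x]].
At the point, J = [[26.2500, -8.0000], [-23.2500, 33.0000]] (det J = 680.2500).
Solving J·Δ = −F gives Δ = (-1.5968, 0.2916).
Then the next iterate is (x, y)₁ = (1.4032, -1.2084).

(1.4032, -1.2084)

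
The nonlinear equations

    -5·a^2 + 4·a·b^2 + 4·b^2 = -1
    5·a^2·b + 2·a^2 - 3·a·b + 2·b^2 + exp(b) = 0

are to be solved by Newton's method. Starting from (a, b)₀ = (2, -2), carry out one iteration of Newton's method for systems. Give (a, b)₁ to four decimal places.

At (2, -2): F = (29.0000, -11.864665).
Jacobian J = [[-10·a + 4·b^2, 8·a·b + 8·b], [10·a·b + 4·a - 3·b, 5·a^2 - 3·a + 4·b + exp(b)]].
At the point, J = [[-4.0000, -48.0000], [-26.0000, 6.135335]] (det J = -1272.541341).
Solving J·Δ = −F gives Δ = (-0.3077, 0.6298).
Then the next iterate is (a, b)₁ = (1.6923, -1.3702).

(1.6923, -1.3702)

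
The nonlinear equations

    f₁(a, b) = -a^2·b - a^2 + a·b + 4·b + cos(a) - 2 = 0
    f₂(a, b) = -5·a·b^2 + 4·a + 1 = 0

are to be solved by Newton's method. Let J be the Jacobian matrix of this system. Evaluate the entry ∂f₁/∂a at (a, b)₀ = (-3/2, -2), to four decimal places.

-4.0025

∂f₁/∂a = -2·a·b - 2·a + b - sin(a).
At (-3/2, -2) this is -4.0025.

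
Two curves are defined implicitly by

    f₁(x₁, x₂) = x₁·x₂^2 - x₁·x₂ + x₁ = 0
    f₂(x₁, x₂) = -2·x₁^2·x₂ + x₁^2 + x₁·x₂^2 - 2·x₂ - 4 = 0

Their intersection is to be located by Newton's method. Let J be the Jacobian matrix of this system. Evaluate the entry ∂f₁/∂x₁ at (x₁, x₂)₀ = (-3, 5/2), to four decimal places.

4.7500

∂f₁/∂x₁ = x₂^2 - x₂ + 1.
At (-3, 5/2) this is 4.7500.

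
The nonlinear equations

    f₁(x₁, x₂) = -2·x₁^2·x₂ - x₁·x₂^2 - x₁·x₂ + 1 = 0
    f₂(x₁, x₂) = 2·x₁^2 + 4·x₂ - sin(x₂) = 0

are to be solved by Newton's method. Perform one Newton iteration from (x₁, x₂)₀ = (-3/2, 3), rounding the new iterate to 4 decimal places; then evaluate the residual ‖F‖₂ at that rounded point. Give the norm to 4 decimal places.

At (-3/2, 3): F = (5.5000, 16.358880).
Jacobian J = [[-4·x₁·x₂ - x₂^2 - x₂, -2·x₁^2 - 2·x₁·x₂ - x₁], [4·x₁, -cos(x₂) + 4]].
At the point, J = [[6.0000, 6.0000], [-6.0000, 4.989992]] (det J = 65.939955).
Solving J·Δ = −F gives Δ = (1.0723, -1.9890).
Then the next iterate is (x₁, x₂)₁ = (-0.4277, 1.0110).
Re-evaluating at (-0.4277, 1.0110): F = (1.499687, 3.562491), so ‖F‖₂ = 3.8653.

3.8653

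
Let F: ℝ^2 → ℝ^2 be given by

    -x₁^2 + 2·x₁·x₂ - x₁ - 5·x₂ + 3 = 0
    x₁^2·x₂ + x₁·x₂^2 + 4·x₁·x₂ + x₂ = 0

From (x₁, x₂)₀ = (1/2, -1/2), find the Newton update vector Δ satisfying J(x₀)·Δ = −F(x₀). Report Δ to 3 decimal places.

At (1/2, -1/2): F = (4.250, -1.500).
Jacobian J = [[-2·x₁ + 2·x₂ - 1, 2·x₁ - 5], [2·x₁·x₂ + x₂^2 + 4·x₂, x₁^2 + 2·x₁·x₂ + 4·x₁ + 1]].
At the point, J = [[-3.000, -4.000], [-2.250, 2.750]] (det J = -17.250).
Solving J·Δ = −F gives Δ = (0.330, 0.815).

(0.330, 0.815)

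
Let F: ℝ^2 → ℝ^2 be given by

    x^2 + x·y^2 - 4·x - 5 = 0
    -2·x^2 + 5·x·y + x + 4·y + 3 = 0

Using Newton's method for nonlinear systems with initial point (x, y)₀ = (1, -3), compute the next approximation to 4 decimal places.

At (1, -3): F = (1.0000, -25.0000).
Jacobian J = [[2·x + y^2 - 4, 2·x·y], [-4·x + 5·y + 1, 5·x + 4]].
At the point, J = [[7.0000, -6.0000], [-18.0000, 9.0000]] (det J = -45.0000).
Solving J·Δ = −F gives Δ = (-3.1333, -3.4889).
Then the next iterate is (x, y)₁ = (-2.1333, -6.4889).

(-2.1333, -6.4889)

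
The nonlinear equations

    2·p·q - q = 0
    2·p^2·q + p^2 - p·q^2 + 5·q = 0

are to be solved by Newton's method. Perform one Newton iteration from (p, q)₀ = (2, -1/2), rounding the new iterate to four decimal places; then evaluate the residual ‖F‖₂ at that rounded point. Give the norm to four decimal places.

At (2, -1/2): F = (-1.5000, -3.0000).
Jacobian J = [[2·q, 2·p - 1], [4·p·q + 2·p - q^2, 2·p^2 - 2·p·q + 5]].
At the point, J = [[-1.0000, 3.0000], [-0.2500, 15.0000]] (det J = -14.2500).
Solving J·Δ = −F gives Δ = (-0.9474, 0.1842).
Then the next iterate is (p, q)₁ = (1.0526, -0.3158).
Re-evaluating at (1.0526, -0.3158): F = (-0.349022, -1.275800), so ‖F‖₂ = 1.3227.

1.3227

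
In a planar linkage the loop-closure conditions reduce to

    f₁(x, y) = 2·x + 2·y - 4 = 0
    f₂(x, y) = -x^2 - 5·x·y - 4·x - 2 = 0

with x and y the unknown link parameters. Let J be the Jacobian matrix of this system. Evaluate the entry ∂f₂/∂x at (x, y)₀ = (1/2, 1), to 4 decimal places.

-10.0000

∂f₂/∂x = -2·x - 5·y - 4.
At (1/2, 1) this is -10.0000.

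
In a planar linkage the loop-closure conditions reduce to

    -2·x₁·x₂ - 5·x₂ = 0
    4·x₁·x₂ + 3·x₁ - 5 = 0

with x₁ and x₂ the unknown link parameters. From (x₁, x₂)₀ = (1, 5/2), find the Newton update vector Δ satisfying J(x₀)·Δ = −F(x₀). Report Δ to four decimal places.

At (1, 5/2): F = (-17.5000, 8.0000).
Jacobian J = [[-2·x₂, -2·x₁ - 5], [4·x₂ + 3, 4·x₁]].
At the point, J = [[-5.0000, -7.0000], [13.0000, 4.0000]] (det J = 71.0000).
Solving J·Δ = −F gives Δ = (0.1972, -2.6408).

(0.1972, -2.6408)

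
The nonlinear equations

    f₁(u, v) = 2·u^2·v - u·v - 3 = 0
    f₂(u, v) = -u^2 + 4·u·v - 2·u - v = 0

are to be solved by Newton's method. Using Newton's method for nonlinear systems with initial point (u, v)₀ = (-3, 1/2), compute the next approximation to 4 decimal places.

(-0.5422, 0.9036)

At (-3, 1/2): F = (7.5000, -9.5000).
Jacobian J = [[4·u·v - v, 2·u^2 - u], [-2·u + 4·v - 2, 4·u - 1]].
At the point, J = [[-6.5000, 21.0000], [6.0000, -13.0000]] (det J = -41.5000).
Solving J·Δ = −F gives Δ = (2.4578, 0.4036).
Then the next iterate is (u, v)₁ = (-0.5422, 0.9036).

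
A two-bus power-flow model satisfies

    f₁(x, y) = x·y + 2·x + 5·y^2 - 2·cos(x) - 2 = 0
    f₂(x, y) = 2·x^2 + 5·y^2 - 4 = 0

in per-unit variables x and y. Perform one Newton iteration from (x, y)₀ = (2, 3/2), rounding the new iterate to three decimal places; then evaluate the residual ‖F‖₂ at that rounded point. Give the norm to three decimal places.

At (2, 3/2): F = (17.08229, 15.250).
Jacobian J = [[y + 2·sin(x) + 2, x + 10·y], [4·x, 10·y]].
At the point, J = [[5.31859, 17.000], [8.000, 15.000]] (det J = -56.22108).
Solving J·Δ = −F gives Δ = (-0.054, -0.988).
Then the next iterate is (x, y)₁ = (1.946, 0.512).
Re-evaluating at (1.946, 0.512): F = (4.93200, 4.88455), so ‖F‖₂ = 6.941.

6.941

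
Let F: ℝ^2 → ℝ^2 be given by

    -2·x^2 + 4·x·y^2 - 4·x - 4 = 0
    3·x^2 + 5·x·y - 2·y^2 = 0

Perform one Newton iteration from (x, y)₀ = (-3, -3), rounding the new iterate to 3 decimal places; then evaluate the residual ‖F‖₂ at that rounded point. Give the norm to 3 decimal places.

At (-3, -3): F = (-118.000, 54.000).
Jacobian J = [[-4·x + 4·y^2 - 4, 8·x·y], [6·x + 5·y, 5·x - 4·y]].
At the point, J = [[44.000, 72.000], [-33.000, -3.000]] (det J = 2244.000).
Solving J·Δ = −F gives Δ = (1.575, 0.676).
Then the next iterate is (x, y)₁ = (-1.425, -2.324).
Re-evaluating at (-1.425, -2.324): F = (-33.14681, 11.84842), so ‖F‖₂ = 35.201.

35.201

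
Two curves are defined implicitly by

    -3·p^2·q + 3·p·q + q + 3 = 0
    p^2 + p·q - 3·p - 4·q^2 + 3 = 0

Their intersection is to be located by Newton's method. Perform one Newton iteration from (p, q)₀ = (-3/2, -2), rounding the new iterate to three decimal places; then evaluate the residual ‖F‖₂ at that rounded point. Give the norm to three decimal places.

7.446

At (-3/2, -2): F = (23.500, -3.250).
Jacobian J = [[-6·p·q + 3·q, -3·p^2 + 3·p + 1], [2·p + q - 3, p - 8·q]].
At the point, J = [[-24.000, -10.250], [-8.000, 14.500]] (det J = -430.000).
Solving J·Δ = −F gives Δ = (0.715, 0.619).
Then the next iterate is (p, q)₁ = (-0.785, -1.381).
Re-evaluating at (-0.785, -1.381): F = (7.42428, -0.57333), so ‖F‖₂ = 7.446.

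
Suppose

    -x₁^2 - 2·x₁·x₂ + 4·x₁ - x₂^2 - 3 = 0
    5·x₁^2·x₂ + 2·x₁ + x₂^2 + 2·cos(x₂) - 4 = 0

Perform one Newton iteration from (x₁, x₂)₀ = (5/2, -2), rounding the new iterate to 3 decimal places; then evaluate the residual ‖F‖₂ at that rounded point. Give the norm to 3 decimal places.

53.557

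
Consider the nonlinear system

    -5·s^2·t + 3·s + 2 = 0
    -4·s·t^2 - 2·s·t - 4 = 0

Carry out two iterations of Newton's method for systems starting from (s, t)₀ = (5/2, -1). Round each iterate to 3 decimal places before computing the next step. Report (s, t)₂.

At (5/2, -1): F = (40.750, -9.000).
Jacobian J = [[-10·s·t + 3, -5·s^2], [-4·t^2 - 2·t, -8·s·t - 2·s]].
At the point, J = [[28.000, -31.250], [-2.000, 15.000]] (det J = 357.500).
Solving J·Δ = −F gives Δ = (-0.923, 0.477).
Then the next iterate is (s, t)₁ = (1.577, -0.523).
Round to (1.577, -0.523) and repeat: F = (13.23432, -4.07588), J = [[11.24771, -12.43464], [-0.04812, 3.44417]].
Δ = (0.134, 1.185), so (s, t)₂ = (1.711, 0.662).

(1.711, 0.662)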